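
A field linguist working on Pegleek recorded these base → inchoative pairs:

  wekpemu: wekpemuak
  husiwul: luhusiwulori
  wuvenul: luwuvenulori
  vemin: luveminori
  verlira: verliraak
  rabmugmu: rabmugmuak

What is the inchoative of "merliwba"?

merliwbaak

husiwul and wekpemu both have last vowel 'u' yet inflect differently (luhusiwulori, wekpemuak), so the last vowel is not what conditions the rule; whether the stem ends in a vowel or a consonant is.
"merliwba" ends in a vowel. The stems ending in a vowel (wekpemu → wekpemuak, verlira → verliraak, rabmugmu → rabmugmuak) add -ak.
So merliwba → merliwbaak.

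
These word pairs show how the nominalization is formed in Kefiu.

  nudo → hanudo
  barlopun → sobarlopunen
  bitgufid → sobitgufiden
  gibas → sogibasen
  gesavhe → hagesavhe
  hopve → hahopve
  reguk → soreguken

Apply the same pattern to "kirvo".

gibas and gesavhe both begin with g- yet inflect differently (sogibasen, hagesavhe), so the first letter is not what conditions the rule; whether the stem ends in a vowel or a consonant is.
"kirvo" ends in a vowel. The stems ending in a vowel (gesavhe → hagesavhe, nudo → hanudo, hopve → hahopve) add the prefix ha-.
So kirvo → hakirvo.

hakirvo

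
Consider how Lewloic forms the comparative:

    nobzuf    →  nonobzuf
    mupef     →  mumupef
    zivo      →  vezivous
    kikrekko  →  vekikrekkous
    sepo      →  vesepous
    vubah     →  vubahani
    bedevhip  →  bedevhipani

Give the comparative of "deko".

"deko" ends in -o. The stems ending in -o (zivo → vezivous, kikrekko → vekikrekkous, sepo → vesepous) add ve- … -us around the stem.
The other patterns: stems ending in -f repeat the first consonant+vowel as a prefix; stems ending in -h or -p add -ani.
So deko → vedekous.

vedekous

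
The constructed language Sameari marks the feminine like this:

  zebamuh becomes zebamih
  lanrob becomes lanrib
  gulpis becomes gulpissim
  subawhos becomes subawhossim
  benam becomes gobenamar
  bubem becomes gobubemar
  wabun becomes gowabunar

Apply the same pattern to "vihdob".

vihdib

lanrob and subawhos both have last vowel 'o' yet inflect differently (lanrib, subawhossim), so the last vowel is not what conditions the rule; the final letter is.
"vihdob" ends in -b. The one such stem in the data (lanrob → lanrib) changes the last vowel to 'i' (as does zebamuh), so the same rule applies.
So vihdob → vihdib.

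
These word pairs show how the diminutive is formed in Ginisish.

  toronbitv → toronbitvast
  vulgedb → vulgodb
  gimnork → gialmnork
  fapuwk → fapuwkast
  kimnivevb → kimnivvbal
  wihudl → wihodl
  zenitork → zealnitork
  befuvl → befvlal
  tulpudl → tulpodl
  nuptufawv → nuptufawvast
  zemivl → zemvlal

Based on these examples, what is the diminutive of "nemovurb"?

nealmovurb

kimnivevb and vulgedb both end in -b yet inflect differently (kimnivvbal, vulgodb), so the final letter is not what conditions the rule; the second-to-last letter is.
"nemovurb" has second-to-last letter 'r'. The stems whose second-to-last letter is 'r' (zenitork → zealnitork, gimnork → gialmnork) insert -al- after the first vowel.
The other patterns: stems whose second-to-last letter is 'v' delete the last vowel and add -al; stems whose second-to-last letter is 't' or 'w' add -ast; stems whose second-to-last letter is 'd' change the last vowel to 'o'.
So nemovurb → nealmovurb.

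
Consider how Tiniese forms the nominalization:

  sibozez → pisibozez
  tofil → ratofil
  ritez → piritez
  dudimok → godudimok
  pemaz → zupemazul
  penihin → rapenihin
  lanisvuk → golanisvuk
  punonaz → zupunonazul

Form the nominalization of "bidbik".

rabidbik

pemaz and sibozez both end in -z yet inflect differently (zupemazul, pisibozez), so the final letter is not what conditions the rule; the last vowel is.
"bidbik" has last vowel 'i'. The stems whose last vowel is 'i' (penihin → rapenihin, tofil → ratofil) add the prefix ra-.
So bidbik → rabidbik.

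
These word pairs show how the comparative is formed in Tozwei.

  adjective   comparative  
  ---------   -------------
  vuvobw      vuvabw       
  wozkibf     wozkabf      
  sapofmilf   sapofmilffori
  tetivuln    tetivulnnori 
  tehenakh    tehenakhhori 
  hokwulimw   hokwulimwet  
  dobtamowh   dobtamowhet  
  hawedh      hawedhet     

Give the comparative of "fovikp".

wozkibf and sapofmilf both end in -f yet inflect differently (wozkabf, sapofmilffori), so the final letter is not what conditions the rule; the second-to-last letter is.
"fovikp" has second-to-last letter 'k'. The one such stem in the data (tehenakh → tehenakhhori) doubles the final consonant and adds -ori (as do sapofmilf, tetivuln), so the same rule applies.
So fovikp → fovikppori.

fovikppori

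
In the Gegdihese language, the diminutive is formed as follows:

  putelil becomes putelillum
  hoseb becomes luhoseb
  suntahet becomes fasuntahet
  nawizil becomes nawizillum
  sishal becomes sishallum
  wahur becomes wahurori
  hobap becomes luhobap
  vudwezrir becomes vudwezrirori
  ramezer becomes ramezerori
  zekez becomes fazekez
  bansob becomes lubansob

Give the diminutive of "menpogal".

menpogallum

"menpogal" ends in -l. The stems ending in -l (sishal → sishallum, nawizil → nawizillum, putelil → putelillum) double the final consonant and add -um.
The other patterns: stems ending in -r add -ori; stems ending in -b or -p add the prefix lu-; stems ending in -t or -z add the prefix fa-.
So menpogal → menpogallum.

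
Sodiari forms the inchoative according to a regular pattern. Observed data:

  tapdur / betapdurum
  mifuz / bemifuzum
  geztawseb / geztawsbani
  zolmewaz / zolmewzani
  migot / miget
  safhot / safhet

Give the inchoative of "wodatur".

"wodatur" has last vowel 'u'. The stems whose last vowel is 'u' (mifuz → bemifuzum, tapdur → betapdurum) add be- … -um around the stem.
So wodatur → bewodaturum.

bewodaturum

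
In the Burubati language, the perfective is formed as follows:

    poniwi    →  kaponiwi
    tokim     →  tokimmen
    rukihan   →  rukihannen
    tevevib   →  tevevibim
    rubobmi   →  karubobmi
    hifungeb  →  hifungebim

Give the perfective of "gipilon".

gipilonnen

tevevib and rubobmi both have last vowel 'i' yet inflect differently (tevevibim, karubobmi), so the last vowel is not what conditions the rule; the final letter is.
"gipilon" ends in -n. The one such stem in the data (rukihan → rukihannen) doubles the final consonant and adds -en (as does tokim), so the same rule applies.
The other patterns: stems ending in -b add -im; stems ending in -i add the prefix ka-.
So gipilon → gipilonnen.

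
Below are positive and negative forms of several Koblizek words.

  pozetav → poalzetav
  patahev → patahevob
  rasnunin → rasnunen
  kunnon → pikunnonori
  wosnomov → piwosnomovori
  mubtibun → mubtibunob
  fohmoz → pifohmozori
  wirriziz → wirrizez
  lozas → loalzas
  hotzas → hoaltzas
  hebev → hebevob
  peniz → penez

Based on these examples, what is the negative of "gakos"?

pigakosori

mubtibun and rasnunin both end in -n yet inflect differently (mubtibunob, rasnunen), so the final letter is not what conditions the rule; the last vowel is.
"gakos" has last vowel 'o'. The stems whose last vowel is 'o' (wosnomov → piwosnomovori, kunnon → pikunnonori, fohmoz → pifohmozori) add pi- … -ori around the stem.
So gakos → pigakosori.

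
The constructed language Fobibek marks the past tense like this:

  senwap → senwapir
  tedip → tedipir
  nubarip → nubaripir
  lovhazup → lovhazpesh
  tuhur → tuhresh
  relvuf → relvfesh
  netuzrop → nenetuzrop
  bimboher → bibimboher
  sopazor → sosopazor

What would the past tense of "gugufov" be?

"gugufov" has last vowel 'o'. The stems whose last vowel is 'o' (netuzrop → nenetuzrop, sopazor → sosopazor) repeat the first consonant+vowel as a prefix.
So gugufov → gugugufov.

gugugufov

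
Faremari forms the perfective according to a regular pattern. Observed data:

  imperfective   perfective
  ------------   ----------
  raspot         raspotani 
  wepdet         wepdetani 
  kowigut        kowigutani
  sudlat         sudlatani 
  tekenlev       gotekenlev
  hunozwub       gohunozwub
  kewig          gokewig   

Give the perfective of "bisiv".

wepdet and tekenlev both have last vowel 'e' yet inflect differently (wepdetani, gotekenlev), so the last vowel is not what conditions the rule; the final letter is.
"bisiv" ends in -v. The one such stem in the data (tekenlev → gotekenlev) adds the prefix go-, so the same rule applies.
The other pattern: stems ending in -t add -ani.
So bisiv → gobisiv.

gobisiv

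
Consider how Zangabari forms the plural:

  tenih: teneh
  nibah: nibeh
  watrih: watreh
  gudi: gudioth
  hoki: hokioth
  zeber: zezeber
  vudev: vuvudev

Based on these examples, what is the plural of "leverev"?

leleverev

tenih and gudi both have last vowel 'i' yet inflect differently (teneh, gudioth), so the last vowel is not what conditions the rule; the final letter is.
"leverev" ends in -v. The one such stem in the data (vudev → vuvudev) repeats the first consonant+vowel as a prefix (as does zeber), so the same rule applies.
The other patterns: stems ending in -h change the last vowel to 'e'; stems ending in -i add -oth.
So leverev → leleverev.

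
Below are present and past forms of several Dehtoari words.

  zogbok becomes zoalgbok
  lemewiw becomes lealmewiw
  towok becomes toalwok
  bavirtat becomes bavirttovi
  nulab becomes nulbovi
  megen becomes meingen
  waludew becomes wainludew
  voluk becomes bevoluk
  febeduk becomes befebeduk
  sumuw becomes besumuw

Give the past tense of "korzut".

bekorzut

lemewiw and waludew both end in -w yet inflect differently (lealmewiw, wainludew), so the final letter is not what conditions the rule; the last vowel is.
"korzut" has last vowel 'u'. The stems whose last vowel is 'u' (voluk → bevoluk, febeduk → befebeduk, sumuw → besumuw) add the prefix be-.
So korzut → bekorzut.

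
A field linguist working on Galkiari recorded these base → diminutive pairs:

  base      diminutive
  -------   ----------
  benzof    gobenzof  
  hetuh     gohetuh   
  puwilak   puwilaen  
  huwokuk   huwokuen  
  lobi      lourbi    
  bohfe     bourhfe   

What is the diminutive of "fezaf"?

hetuh and huwokuk both have last vowel 'u' yet inflect differently (gohetuh, huwokuen), so the last vowel is not what conditions the rule; the final letter is.
"fezaf" ends in -f. The one such stem in the data (benzof → gobenzof) adds the prefix go-, so the same rule applies.
The other patterns: stems ending in -k drop the final letter and add -en; stems ending in -e or -i insert -ur- after the first vowel.
So fezaf → gofezaf.

gofezaf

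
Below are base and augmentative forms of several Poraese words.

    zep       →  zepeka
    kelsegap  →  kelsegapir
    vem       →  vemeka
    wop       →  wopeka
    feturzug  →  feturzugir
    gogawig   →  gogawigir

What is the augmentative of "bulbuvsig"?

bulbuvsigir

"bulbuvsig" has 3 vowels. The stems with 3 vowels (gogawig → gogawigir, kelsegap → kelsegapir, feturzug → feturzugir) add -ir.
So bulbuvsig → bulbuvsigir.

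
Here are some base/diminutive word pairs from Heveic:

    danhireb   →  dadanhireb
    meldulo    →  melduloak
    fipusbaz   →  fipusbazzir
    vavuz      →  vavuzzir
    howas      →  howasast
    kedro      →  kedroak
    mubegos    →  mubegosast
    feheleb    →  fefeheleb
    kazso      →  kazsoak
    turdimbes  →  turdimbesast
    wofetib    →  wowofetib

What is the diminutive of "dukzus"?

feheleb and turdimbes both have last vowel 'e' yet inflect differently (fefeheleb, turdimbesast), so the last vowel is not what conditions the rule; the final letter is.
"dukzus" ends in -s. The stems ending in -s (turdimbes → turdimbesast, howas → howasast, mubegos → mubegosast) add -ast.
The other patterns: stems ending in -z double the final consonant and add -ir; stems ending in -o add -ak; stems ending in -b repeat the first consonant+vowel as a prefix.
So dukzus → dukzusast.

dukzusast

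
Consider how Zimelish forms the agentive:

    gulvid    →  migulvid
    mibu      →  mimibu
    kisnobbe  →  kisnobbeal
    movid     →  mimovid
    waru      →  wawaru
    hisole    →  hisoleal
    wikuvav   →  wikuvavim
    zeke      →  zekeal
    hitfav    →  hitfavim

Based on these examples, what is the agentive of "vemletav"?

vemletavim

hisole and hitfav both begin with h- yet inflect differently (hisoleal, hitfavim), so the first letter is not what conditions the rule; the final letter is.
"vemletav" ends in -v. The stems ending in -v (hitfav → hitfavim, wikuvav → wikuvavim) add -im.
The other patterns: stems ending in -u repeat the first consonant+vowel as a prefix; stems ending in -d add the prefix mi-; stems ending in -e add -al.
So vemletav → vemletavim.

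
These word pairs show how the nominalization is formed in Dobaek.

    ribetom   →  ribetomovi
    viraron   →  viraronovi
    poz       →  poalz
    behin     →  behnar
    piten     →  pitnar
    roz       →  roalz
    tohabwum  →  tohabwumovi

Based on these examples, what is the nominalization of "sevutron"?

piten and viraron both end in -n yet inflect differently (pitnar, viraronovi), so the final letter is not what conditions the rule; the number of vowels is.
"sevutron" has 3 vowels. The stems with 3 vowels (ribetom → ribetomovi, tohabwum → tohabwumovi, viraron → viraronovi) add -ovi.
The other patterns: stems with 1 vowel insert -al- after the first vowel; stems with 2 vowels delete the last vowel and add -ar.
So sevutron → sevutronovi.

sevutronovi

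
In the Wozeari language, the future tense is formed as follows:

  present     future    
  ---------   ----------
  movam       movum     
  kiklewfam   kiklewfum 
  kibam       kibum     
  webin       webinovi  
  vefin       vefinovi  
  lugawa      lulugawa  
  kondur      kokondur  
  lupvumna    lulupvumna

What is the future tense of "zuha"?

zuzuha

movam and lugawa both have last vowel 'a' yet inflect differently (movum, lulugawa), so the last vowel is not what conditions the rule; the final letter is.
"zuha" ends in -a. The stems ending in -a (lugawa → lulugawa, lupvumna → lulupvumna) repeat the first consonant+vowel as a prefix.
The other patterns: stems ending in -m change the last vowel to 'u'; stems ending in -n add -ovi.
So zuha → zuzuha.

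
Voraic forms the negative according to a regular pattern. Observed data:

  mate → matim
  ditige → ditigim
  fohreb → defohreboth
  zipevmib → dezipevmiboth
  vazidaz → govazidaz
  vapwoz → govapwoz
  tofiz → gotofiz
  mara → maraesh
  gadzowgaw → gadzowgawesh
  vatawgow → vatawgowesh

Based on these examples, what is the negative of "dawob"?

mate and fohreb both have last vowel 'e' yet inflect differently (matim, defohreboth), so the last vowel is not what conditions the rule; the final letter is.
"dawob" ends in -b. The stems ending in -b (fohreb → defohreboth, zipevmib → dezipevmiboth) add de- … -oth around the stem.
The other patterns: stems ending in -e drop the final letter and add -im; stems ending in -z add the prefix go-; stems ending in -a or -w add -esh.
So dawob → dedawoboth.

dedawoboth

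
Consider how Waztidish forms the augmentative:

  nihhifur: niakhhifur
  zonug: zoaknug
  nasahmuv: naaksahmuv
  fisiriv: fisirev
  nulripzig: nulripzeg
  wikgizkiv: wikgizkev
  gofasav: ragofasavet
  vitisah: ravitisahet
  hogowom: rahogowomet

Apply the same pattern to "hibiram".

rahibiramet

nasahmuv and fisiriv both end in -v yet inflect differently (naaksahmuv, fisirev), so the final letter is not what conditions the rule; the last vowel is.
"hibiram" has last vowel 'a'. The stems whose last vowel is 'a' (gofasav → ragofasavet, vitisah → ravitisahet) add ra- … -et around the stem.
So hibiram → rahibiramet.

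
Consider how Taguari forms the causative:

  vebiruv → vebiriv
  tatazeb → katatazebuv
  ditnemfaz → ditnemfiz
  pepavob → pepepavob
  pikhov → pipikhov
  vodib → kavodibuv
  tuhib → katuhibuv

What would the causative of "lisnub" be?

lisnib

pikhov and vebiruv both end in -v yet inflect differently (pipikhov, vebiriv), so the final letter is not what conditions the rule; the last vowel is.
"lisnub" has last vowel 'u'. The one such stem in the data (vebiruv → vebiriv) changes the last vowel to 'i' (as does ditnemfaz), so the same rule applies.
The other patterns: stems whose last vowel is 'o' repeat the first consonant+vowel as a prefix; stems whose last vowel is 'e' or 'i' add ka- … -uv around the stem.
So lisnub → lisnib.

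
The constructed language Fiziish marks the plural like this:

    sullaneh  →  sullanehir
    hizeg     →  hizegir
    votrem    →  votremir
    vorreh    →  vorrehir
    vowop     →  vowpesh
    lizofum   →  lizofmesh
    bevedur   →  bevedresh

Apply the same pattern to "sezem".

votrem and lizofum both end in -m yet inflect differently (votremir, lizofmesh), so the final letter is not what conditions the rule; the last vowel is.
"sezem" has last vowel 'e'. The stems whose last vowel is 'e' (sullaneh → sullanehir, hizeg → hizegir, votrem → votremir) add -ir.
The other pattern: stems whose last vowel is 'o' or 'u' delete the last vowel and add -esh.
So sezem → sezemir.

sezemir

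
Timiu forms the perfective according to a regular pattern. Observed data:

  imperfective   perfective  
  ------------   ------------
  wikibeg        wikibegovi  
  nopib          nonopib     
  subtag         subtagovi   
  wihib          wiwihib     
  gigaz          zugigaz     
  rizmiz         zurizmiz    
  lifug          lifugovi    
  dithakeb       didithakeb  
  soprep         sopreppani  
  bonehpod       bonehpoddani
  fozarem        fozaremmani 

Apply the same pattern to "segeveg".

segevegovi

"segeveg" ends in -g. The stems ending in -g (wikibeg → wikibegovi, lifug → lifugovi, subtag → subtagovi) add -ovi.
The other patterns: stems ending in -b repeat the first consonant+vowel as a prefix; stems ending in -z add the prefix zu-; stems ending in -d, -m or -p double the final consonant and add -ani.
So segeveg → segevegovi.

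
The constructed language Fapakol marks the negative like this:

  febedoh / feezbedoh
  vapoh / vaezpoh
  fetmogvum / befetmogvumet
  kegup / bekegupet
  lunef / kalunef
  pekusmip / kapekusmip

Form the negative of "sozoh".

"sozoh" has last vowel 'o'. The stems whose last vowel is 'o' (febedoh → feezbedoh, vapoh → vaezpoh) insert -ez- after the first vowel.
The other patterns: stems whose last vowel is 'u' add be- … -et around the stem; stems whose last vowel is 'e' or 'i' add the prefix ka-.
So sozoh → soezzoh.

soezzoh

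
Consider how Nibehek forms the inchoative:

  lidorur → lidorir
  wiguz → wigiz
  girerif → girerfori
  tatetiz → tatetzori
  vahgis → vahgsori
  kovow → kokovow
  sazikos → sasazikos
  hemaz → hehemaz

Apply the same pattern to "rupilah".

wiguz and tatetiz both end in -z yet inflect differently (wigiz, tatetzori), so the final letter is not what conditions the rule; the last vowel is.
"rupilah" has last vowel 'a'. The one such stem in the data (hemaz → hehemaz) repeats the first consonant+vowel as a prefix (as do kovow, sazikos), so the same rule applies.
The other patterns: stems whose last vowel is 'u' change the last vowel to 'i'; stems whose last vowel is 'i' delete the last vowel and add -ori.
So rupilah → rurupilah.

rurupilah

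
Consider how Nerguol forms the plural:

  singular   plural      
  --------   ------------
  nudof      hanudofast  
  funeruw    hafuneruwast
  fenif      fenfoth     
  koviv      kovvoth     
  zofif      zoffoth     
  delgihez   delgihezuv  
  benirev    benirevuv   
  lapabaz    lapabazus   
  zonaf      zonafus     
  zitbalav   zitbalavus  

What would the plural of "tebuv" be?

nudof and fenif both end in -f yet inflect differently (hanudofast, fenfoth), so the final letter is not what conditions the rule; the last vowel is.
"tebuv" has last vowel 'u'. The one such stem in the data (funeruw → hafuneruwast) adds ha- … -ast around the stem, so the same rule applies.
The other patterns: stems whose last vowel is 'i' delete the last vowel and add -oth; stems whose last vowel is 'e' add -uv; stems whose last vowel is 'a' add -us.
So tebuv → hatebuvast.

hatebuvast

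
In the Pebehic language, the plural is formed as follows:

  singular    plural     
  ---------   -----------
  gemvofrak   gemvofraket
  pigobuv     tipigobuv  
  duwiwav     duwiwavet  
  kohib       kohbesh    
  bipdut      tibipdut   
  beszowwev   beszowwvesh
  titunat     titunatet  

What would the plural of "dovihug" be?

tidovihug

bipdut and titunat both end in -t yet inflect differently (tibipdut, titunatet), so the final letter is not what conditions the rule; the last vowel is.
"dovihug" has last vowel 'u'. The stems whose last vowel is 'u' (pigobuv → tipigobuv, bipdut → tibipdut) add the prefix ti-.
The other patterns: stems whose last vowel is 'a' add -et; stems whose last vowel is 'e' or 'i' delete the last vowel and add -esh.
So dovihug → tidovihug.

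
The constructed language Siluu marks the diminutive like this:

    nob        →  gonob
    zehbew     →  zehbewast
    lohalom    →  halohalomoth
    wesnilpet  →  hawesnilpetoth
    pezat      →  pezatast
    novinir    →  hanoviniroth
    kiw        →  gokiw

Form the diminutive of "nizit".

kiw and zehbew both end in -w yet inflect differently (gokiw, zehbewast), so the final letter is not what conditions the rule; the number of vowels is.
"nizit" has 2 vowels. The stems with 2 vowels (zehbew → zehbewast, pezat → pezatast) add -ast.
The other patterns: stems with 1 vowel add the prefix go-; stems with 3 vowels add ha- … -oth around the stem.
So nizit → nizitast.

nizitast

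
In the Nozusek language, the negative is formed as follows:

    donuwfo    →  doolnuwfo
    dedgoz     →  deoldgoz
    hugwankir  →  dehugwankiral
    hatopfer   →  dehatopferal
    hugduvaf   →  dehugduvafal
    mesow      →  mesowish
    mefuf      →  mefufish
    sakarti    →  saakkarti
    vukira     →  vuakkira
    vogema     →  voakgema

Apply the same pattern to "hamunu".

hugduvaf and mefuf both end in -f yet inflect differently (dehugduvafal, mefufish), so the final letter is not what conditions the rule; the first letter is.
"hamunu" begins with h-. The stems beginning with h- (hugwankir → dehugwankiral, hatopfer → dehatopferal, hugduvaf → dehugduvafal) add de- … -al around the stem.
The other patterns: stems beginning with d- insert -ol- after the first vowel; stems beginning with m- add -ish; stems beginning with s- or v- insert -ak- after the first vowel.
So hamunu → dehamunual.

dehamunual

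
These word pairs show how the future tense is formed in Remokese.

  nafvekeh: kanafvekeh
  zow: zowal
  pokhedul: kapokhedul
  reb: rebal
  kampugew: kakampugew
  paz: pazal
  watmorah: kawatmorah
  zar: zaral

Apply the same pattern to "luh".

luhal

zow and kampugew both end in -w yet inflect differently (zowal, kakampugew), so the final letter is not what conditions the rule; the number of vowels is.
"luh" has 1 vowel. The stems with 1 vowel (zar → zaral, zow → zowal, paz → pazal) add -al.
The other pattern: stems with 3 vowels add the prefix ka-.
So luh → luhal.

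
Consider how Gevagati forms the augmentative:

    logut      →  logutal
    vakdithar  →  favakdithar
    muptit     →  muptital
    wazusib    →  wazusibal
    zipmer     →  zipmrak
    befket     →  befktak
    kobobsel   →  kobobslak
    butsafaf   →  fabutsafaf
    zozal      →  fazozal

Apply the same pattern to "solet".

zipmer and vakdithar both end in -r yet inflect differently (zipmrak, favakdithar), so the final letter is not what conditions the rule; the last vowel is.
"solet" has last vowel 'e'. The stems whose last vowel is 'e' (zipmer → zipmrak, kobobsel → kobobslak, befket → befktak) delete the last vowel and add -ak.
The other patterns: stems whose last vowel is 'a' add the prefix fa-; stems whose last vowel is 'i' or 'u' add -al.
So solet → soltak.

soltak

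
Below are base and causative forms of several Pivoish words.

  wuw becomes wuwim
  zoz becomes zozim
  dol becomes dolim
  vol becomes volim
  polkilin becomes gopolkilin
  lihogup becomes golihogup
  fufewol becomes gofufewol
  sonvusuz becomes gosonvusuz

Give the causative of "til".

dol and fufewol both end in -l yet inflect differently (dolim, gofufewol), so the final letter is not what conditions the rule; the number of vowels is.
"til" has 1 vowel. The stems with 1 vowel (wuw → wuwim, zoz → zozim, dol → dolim) add -im.
The other pattern: stems with 3 vowels add the prefix go-.
So til → tilim.

tilim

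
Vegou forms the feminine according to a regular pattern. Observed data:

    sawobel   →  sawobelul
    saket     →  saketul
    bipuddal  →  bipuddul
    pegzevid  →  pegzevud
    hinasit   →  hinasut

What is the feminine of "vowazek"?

vowazekul

"vowazek" has last vowel 'e'. The stems whose last vowel is 'e' (sawobel → sawobelul, saket → saketul) add -ul.
So vowazek → vowazekul.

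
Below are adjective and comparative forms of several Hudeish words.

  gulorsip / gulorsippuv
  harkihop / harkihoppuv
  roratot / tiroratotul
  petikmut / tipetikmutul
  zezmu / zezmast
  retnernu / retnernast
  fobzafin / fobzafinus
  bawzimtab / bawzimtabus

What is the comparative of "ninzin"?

harkihop and roratot both have last vowel 'o' yet inflect differently (harkihoppuv, tiroratotul), so the last vowel is not what conditions the rule; the final letter is.
"ninzin" ends in -n. The one such stem in the data (fobzafin → fobzafinus) adds -us, so the same rule applies.
The other patterns: stems ending in -p double the final consonant and add -uv; stems ending in -t add ti- … -ul around the stem; stems ending in -u drop the final letter and add -ast.
So ninzin → ninzinus.

ninzinus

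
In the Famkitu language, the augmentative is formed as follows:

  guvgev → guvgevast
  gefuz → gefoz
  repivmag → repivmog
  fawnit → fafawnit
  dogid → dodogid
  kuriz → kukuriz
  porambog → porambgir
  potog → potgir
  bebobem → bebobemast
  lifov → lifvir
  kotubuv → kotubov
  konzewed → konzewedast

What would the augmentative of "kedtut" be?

dogid and konzewed both end in -d yet inflect differently (dodogid, konzewedast), so the final letter is not what conditions the rule; the last vowel is.
"kedtut" has last vowel 'u'. The stems whose last vowel is 'u' (kotubuv → kotubov, gefuz → gefoz) change the last vowel to 'o'.
The other patterns: stems whose last vowel is 'i' repeat the first consonant+vowel as a prefix; stems whose last vowel is 'e' add -ast; stems whose last vowel is 'o' delete the last vowel and add -ir.
So kedtut → kedtot.

kedtot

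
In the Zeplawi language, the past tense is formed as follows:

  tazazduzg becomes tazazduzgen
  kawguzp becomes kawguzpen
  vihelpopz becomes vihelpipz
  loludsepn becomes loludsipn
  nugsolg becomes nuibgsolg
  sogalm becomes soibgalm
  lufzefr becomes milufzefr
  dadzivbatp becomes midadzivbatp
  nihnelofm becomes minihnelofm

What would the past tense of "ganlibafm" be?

miganlibafm

tazazduzg and nugsolg both end in -g yet inflect differently (tazazduzgen, nuibgsolg), so the final letter is not what conditions the rule; the second-to-last letter is.
"ganlibafm" has second-to-last letter 'f'. The stems whose second-to-last letter is 'f' (lufzefr → milufzefr, nihnelofm → minihnelofm) add the prefix mi-.
So ganlibafm → miganlibafm.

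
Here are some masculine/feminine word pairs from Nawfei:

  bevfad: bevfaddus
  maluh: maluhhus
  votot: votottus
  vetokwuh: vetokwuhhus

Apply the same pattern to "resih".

resihhus

Every pair shown (bevfad → bevfaddus, maluh → maluhhus, votot → votottus, …) follows the same rule: double the final consonant and add -us.
So resih → resihhus.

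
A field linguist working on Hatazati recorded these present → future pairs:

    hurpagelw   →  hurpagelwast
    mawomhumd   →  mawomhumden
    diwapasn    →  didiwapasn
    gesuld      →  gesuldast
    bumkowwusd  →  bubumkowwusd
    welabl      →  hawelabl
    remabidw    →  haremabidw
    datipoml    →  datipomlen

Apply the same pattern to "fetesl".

fefetesl

"fetesl" has second-to-last letter 's'. The stems whose second-to-last letter is 's' (diwapasn → didiwapasn, bumkowwusd → bubumkowwusd) repeat the first consonant+vowel as a prefix.
The other patterns: stems whose second-to-last letter is 'm' add -en; stems whose second-to-last letter is 'l' add -ast; stems whose second-to-last letter is 'b' or 'd' add the prefix ha-.
So fetesl → fefetesl.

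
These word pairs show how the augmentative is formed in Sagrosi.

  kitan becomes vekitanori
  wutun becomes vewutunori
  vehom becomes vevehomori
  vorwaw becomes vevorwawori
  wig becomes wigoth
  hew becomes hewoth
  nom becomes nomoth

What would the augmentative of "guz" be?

vorwaw and hew both end in -w yet inflect differently (vevorwawori, hewoth), so the final letter is not what conditions the rule; the number of vowels is.
"guz" has 1 vowel. The stems with 1 vowel (hew → hewoth, wig → wigoth, nom → nomoth) add -oth.
So guz → guzoth.

guzoth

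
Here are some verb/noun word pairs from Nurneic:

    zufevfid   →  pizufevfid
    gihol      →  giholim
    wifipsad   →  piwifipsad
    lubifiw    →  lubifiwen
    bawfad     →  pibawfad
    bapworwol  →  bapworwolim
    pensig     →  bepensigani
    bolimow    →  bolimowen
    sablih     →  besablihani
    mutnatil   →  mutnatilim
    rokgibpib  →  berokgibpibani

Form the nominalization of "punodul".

punodulim

zufevfid and lubifiw both have last vowel 'i' yet inflect differently (pizufevfid, lubifiwen), so the last vowel is not what conditions the rule; the final letter is.
"punodul" ends in -l. The stems ending in -l (gihol → giholim, mutnatil → mutnatilim, bapworwol → bapworwolim) add -im.
The other patterns: stems ending in -d add the prefix pi-; stems ending in -w add -en; stems ending in -b, -g or -h add be- … -ani around the stem.
So punodul → punodulim.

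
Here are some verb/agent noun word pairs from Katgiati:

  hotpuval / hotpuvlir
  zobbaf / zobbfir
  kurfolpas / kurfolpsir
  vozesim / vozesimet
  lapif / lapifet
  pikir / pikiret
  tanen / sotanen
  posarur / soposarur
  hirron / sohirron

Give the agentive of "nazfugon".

sonazfugon

"nazfugon" has last vowel 'o'. The one such stem in the data (hirron → sohirron) adds the prefix so-, so the same rule applies.
So nazfugon → sonazfugon.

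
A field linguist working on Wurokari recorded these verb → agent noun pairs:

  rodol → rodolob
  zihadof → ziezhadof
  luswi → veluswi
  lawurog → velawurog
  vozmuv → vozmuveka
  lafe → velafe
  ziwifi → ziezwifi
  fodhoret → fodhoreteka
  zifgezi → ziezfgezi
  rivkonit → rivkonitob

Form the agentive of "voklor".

luswi and ziwifi both end in -i yet inflect differently (veluswi, ziezwifi), so the final letter is not what conditions the rule; the first letter is.
"voklor" begins with v-. The one such stem in the data (vozmuv → vozmuveka) adds -eka, so the same rule applies.
The other patterns: stems beginning with l- add the prefix ve-; stems beginning with r- add -ob; stems beginning with z- insert -ez- after the first vowel.
So voklor → vokloreka.

vokloreka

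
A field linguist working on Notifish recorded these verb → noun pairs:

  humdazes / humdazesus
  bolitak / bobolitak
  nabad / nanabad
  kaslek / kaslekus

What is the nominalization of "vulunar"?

vuvulunar

bolitak and kaslek both end in -k yet inflect differently (bobolitak, kaslekus), so the final letter is not what conditions the rule; the last vowel is.
"vulunar" has last vowel 'a'. The stems whose last vowel is 'a' (nabad → nanabad, bolitak → bobolitak) repeat the first consonant+vowel as a prefix.
The other pattern: stems whose last vowel is 'e' add -us.
So vulunar → vuvulunar.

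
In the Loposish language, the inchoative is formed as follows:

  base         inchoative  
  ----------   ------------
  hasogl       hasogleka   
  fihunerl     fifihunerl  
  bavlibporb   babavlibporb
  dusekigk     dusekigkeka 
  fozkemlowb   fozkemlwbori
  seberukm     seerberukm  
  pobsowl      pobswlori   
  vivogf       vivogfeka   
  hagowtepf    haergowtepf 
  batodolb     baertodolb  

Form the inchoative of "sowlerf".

"sowlerf" has second-to-last letter 'r'. The stems whose second-to-last letter is 'r' (bavlibporb → babavlibporb, fihunerl → fifihunerl) repeat the first consonant+vowel as a prefix.
So sowlerf → sosowlerf.

sosowlerf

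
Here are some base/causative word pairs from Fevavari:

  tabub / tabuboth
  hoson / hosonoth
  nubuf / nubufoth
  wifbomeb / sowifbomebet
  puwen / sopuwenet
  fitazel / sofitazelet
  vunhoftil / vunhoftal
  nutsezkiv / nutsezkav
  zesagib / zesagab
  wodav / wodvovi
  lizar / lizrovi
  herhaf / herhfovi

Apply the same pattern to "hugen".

sohugenet

tabub and wifbomeb both end in -b yet inflect differently (tabuboth, sowifbomebet), so the final letter is not what conditions the rule; the last vowel is.
"hugen" has last vowel 'e'. The stems whose last vowel is 'e' (wifbomeb → sowifbomebet, puwen → sopuwenet, fitazel → sofitazelet) add so- … -et around the stem.
The other patterns: stems whose last vowel is 'o' or 'u' add -oth; stems whose last vowel is 'i' change the last vowel to 'a'; stems whose last vowel is 'a' delete the last vowel and add -ovi.
So hugen → sohugenet.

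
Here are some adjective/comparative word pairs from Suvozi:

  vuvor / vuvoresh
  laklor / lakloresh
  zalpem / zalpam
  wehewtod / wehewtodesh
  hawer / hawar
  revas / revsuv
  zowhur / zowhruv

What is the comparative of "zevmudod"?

zevmudodesh

vuvor and hawer both end in -r yet inflect differently (vuvoresh, hawar), so the final letter is not what conditions the rule; the last vowel is.
"zevmudod" has last vowel 'o'. The stems whose last vowel is 'o' (vuvor → vuvoresh, wehewtod → wehewtodesh, laklor → lakloresh) add -esh.
The other patterns: stems whose last vowel is 'e' change the last vowel to 'a'; stems whose last vowel is 'a' or 'u' delete the last vowel and add -uv.
So zevmudod → zevmudodesh.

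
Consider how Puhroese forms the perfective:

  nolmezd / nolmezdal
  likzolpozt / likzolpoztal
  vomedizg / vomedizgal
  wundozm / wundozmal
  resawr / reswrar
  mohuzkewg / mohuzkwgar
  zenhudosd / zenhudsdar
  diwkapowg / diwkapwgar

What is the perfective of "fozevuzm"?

fozevuzmal

vomedizg and mohuzkewg both end in -g yet inflect differently (vomedizgal, mohuzkwgar), so the final letter is not what conditions the rule; the second-to-last letter is.
"fozevuzm" has second-to-last letter 'z'. The stems whose second-to-last letter is 'z' (nolmezd → nolmezdal, likzolpozt → likzolpoztal, vomedizg → vomedizgal) add -al.
The other pattern: stems whose second-to-last letter is 's' or 'w' delete the last vowel and add -ar.
So fozevuzm → fozevuzmal.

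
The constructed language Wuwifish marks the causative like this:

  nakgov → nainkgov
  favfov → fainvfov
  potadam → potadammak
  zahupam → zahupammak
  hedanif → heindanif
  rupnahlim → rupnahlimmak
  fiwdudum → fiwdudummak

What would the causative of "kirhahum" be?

"kirhahum" ends in -m. The stems ending in -m (potadam → potadammak, zahupam → zahupammak, fiwdudum → fiwdudummak) double the final consonant and add -ak.
The other pattern: stems ending in -f or -v insert -in- after the first vowel.
So kirhahum → kirhahummak.

kirhahummak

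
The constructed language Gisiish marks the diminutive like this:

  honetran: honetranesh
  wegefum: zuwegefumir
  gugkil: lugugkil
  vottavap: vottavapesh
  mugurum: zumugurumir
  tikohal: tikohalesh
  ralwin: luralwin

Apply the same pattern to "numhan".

tikohal and gugkil both end in -l yet inflect differently (tikohalesh, lugugkil), so the final letter is not what conditions the rule; the last vowel is.
"numhan" has last vowel 'a'. The stems whose last vowel is 'a' (honetran → honetranesh, vottavap → vottavapesh, tikohal → tikohalesh) add -esh.
The other patterns: stems whose last vowel is 'u' add zu- … -ir around the stem; stems whose last vowel is 'i' add the prefix lu-.
So numhan → numhanesh.

numhanesh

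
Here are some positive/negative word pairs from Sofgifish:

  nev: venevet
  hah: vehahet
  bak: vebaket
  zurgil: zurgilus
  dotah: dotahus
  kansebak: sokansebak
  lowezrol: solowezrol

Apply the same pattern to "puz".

vepuzet

hah and dotah both end in -h yet inflect differently (vehahet, dotahus), so the final letter is not what conditions the rule; the number of vowels is.
"puz" has 1 vowel. The stems with 1 vowel (nev → venevet, hah → vehahet, bak → vebaket) add ve- … -et around the stem.
So puz → vepuzet.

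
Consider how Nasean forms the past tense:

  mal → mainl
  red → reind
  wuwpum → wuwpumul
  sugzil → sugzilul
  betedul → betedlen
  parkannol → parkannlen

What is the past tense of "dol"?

mal and sugzil both end in -l yet inflect differently (mainl, sugzilul), so the final letter is not what conditions the rule; the number of vowels is.
"dol" has 1 vowel. The stems with 1 vowel (mal → mainl, red → reind) insert -in- after the first vowel.
The other patterns: stems with 2 vowels add -ul; stems with 3 vowels delete the last vowel and add -en.
So dol → doinl.

doinl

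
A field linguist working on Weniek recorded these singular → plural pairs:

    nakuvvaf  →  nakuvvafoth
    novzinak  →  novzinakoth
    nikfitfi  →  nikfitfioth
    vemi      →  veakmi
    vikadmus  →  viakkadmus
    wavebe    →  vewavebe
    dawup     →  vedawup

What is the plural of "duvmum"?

veduvmum

"duvmum" begins with d-. The one such stem in the data (dawup → vedawup) adds the prefix ve-, so the same rule applies.
The other patterns: stems beginning with n- add -oth; stems beginning with v- insert -ak- after the first vowel.
So duvmum → veduvmum.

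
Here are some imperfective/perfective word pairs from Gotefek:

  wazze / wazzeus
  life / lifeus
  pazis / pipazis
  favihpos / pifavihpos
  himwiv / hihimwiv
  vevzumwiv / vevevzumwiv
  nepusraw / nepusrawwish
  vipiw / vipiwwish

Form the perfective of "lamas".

"lamas" ends in -s. The stems ending in -s (pazis → pipazis, favihpos → pifavihpos) add the prefix pi-.
The other patterns: stems ending in -e add -us; stems ending in -v repeat the first consonant+vowel as a prefix; stems ending in -w double the final consonant and add -ish.
So lamas → pilamas.

pilamas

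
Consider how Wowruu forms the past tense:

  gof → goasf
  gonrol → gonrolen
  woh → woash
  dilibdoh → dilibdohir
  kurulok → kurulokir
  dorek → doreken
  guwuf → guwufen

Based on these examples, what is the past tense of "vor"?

voasr

gof and guwuf both end in -f yet inflect differently (goasf, guwufen), so the final letter is not what conditions the rule; the number of vowels is.
"vor" has 1 vowel. The stems with 1 vowel (woh → woash, gof → goasf) insert -as- after the first vowel.
The other patterns: stems with 2 vowels add -en; stems with 3 vowels add -ir.
So vor → voasr.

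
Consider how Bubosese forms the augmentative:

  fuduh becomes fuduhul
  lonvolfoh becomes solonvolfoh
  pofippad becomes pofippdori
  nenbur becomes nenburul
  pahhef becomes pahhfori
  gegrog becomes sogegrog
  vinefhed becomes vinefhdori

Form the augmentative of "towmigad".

"towmigad" has last vowel 'a'. The one such stem in the data (pofippad → pofippdori) deletes the last vowel and adds -ori (as do pahhef, vinefhed), so the same rule applies.
So towmigad → towmigdori.

towmigdori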